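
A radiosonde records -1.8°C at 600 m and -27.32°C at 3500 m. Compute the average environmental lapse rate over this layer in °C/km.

8.8°C/km

Γ = −ΔT/Δz = (-1.8 − (-27.32)) / (3500 − 600) m
  = 25.52°C / 2.9 km = 8.8°C/km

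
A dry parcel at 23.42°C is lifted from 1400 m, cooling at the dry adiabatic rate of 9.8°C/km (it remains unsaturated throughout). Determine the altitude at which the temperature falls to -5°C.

4300 m

Height above start = (23.42 − (-5)) / 9.8 = 2.9 km
Altitude = 1400 m + 2900 m = 4300 m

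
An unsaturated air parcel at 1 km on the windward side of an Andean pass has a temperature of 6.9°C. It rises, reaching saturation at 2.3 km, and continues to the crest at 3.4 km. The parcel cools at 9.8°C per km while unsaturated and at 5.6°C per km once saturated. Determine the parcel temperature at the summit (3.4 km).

1000 → 2300 m (dry, 9.8°C/km): ΔT = -9.8 × 1.3 = -12.74°C → T = -5.84°C
2300 → 3400 m (saturated, 5.6°C/km): ΔT = -5.6 × 1.1 = -6.16°C → T = -12°C

-12°C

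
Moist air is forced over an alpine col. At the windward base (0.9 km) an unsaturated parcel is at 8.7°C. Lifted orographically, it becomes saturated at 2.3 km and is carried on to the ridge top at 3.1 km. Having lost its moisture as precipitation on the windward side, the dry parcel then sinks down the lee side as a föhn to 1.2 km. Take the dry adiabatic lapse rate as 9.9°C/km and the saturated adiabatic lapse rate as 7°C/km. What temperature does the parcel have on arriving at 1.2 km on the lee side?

8.05°C

900–2300 m, dry: Δz = 1.4 km ⇒ ΔT = -13.86°C; T = -5.16°C
2300–3100 m, saturated: Δz = 0.8 km ⇒ ΔT = -5.6°C; T = -10.76°C
3100–1200 m, dry descent: Δz = 1.9 km ⇒ ΔT = +18.81°C; T = 8.05°C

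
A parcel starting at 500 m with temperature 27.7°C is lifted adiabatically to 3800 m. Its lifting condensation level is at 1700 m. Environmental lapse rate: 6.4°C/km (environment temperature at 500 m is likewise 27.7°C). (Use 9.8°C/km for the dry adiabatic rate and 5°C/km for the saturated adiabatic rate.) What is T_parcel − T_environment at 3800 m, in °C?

-1.14°C (parcel cooler than environment)

Parcel:
  From 500 m to 1700 m (dry): cools by 9.8 × 1.2 = 11.76°C, giving 15.94°C.
  From 1700 m to 3800 m (saturated): cools by 5 × 2.1 = 10.5°C, giving 5.44°C.
Environment:
  From 500 m to 3800 m (environment): cools by 6.4 × 3.3 = 21.12°C, giving 6.58°C.
T_parcel − T_env = 5.44 − 6.58 = -1.14°C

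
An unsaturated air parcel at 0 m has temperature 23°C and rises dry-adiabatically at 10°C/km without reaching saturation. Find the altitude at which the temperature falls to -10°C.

Height above start = (23 − (-10)) / 10 = 3.3 km
Altitude = 0 m + 3300 m = 3300 m

3300 m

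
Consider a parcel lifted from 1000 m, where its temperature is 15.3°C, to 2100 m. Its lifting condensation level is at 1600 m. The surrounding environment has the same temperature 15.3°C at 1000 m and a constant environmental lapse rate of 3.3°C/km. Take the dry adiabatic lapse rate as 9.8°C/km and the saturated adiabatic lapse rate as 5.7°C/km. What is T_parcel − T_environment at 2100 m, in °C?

Parcel:
  Dry to 1600 m: -9.8 × 0.6 km = -5.88°C, so T = 9.42°C.
  Saturated to 2100 m: -5.7 × 0.5 km = -2.85°C, so T = 6.57°C.
Environment:
  Environment to 2100 m: -3.3 × 1.1 km = -3.63°C, so T = 11.67°C.
T_parcel − T_env = 6.57 − 11.67 = -5.1°C

-5.1°C (parcel cooler than environment)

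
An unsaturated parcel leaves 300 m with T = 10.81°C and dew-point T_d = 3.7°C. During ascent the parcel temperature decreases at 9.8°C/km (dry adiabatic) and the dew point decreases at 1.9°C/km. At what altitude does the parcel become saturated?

T and T_d converge at 9.8 − 1.9 = 7.9°C per km
Height above start = (10.81 − 3.7) / 7.9 = 0.9 km
LCL altitude = 300 m + 900 m = 1200 m

1200 m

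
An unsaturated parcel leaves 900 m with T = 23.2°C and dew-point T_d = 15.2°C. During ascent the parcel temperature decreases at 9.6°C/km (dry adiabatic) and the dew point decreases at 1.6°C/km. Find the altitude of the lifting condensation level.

T and T_d converge at 9.6 − 1.6 = 8°C per km
Height above start = (23.2 − 15.2) / 8 = 1 km
LCL altitude = 900 m + 1000 m = 1900 m

1900 m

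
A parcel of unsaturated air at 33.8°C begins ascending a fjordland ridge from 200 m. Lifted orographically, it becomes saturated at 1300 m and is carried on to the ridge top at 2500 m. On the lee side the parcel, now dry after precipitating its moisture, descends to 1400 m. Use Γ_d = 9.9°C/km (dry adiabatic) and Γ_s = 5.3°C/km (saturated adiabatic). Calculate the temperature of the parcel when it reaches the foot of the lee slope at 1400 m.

Dry to 1300 m: -9.9 × 1.1 km = -10.89°C, so T = 22.91°C.
Saturated to 2500 m: -5.3 × 1.2 km = -6.36°C, so T = 16.55°C.
Dry descent to 1400 m: +9.9 × 1.1 km = +10.89°C, so T = 27.44°C.

27.44°C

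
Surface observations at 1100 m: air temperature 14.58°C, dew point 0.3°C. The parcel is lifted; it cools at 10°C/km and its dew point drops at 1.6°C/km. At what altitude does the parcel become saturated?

2800 m

T and T_d converge at 10 − 1.6 = 8.4°C per km
Height above start = (14.58 − 0.3) / 8.4 = 1.7 km
LCL altitude = 1100 m + 1700 m = 2800 m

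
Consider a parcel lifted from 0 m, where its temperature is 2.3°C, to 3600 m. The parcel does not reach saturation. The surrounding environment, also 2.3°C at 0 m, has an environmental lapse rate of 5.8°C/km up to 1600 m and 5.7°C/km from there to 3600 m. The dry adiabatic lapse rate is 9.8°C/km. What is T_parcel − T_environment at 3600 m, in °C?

Parcel:
  0 → 3600 m (dry, 9.8°C/km): ΔT = -9.8 × 3.6 = -35.28°C → T = -32.98°C
Environment:
  0 → 1600 m (environment, lower layer, 5.8°C/km): ΔT = -5.8 × 1.6 = -9.28°C → T = -6.98°C
  1600 → 3600 m (environment, upper layer, 5.7°C/km): ΔT = -5.7 × 2 = -11.4°C → T = -18.38°C
T_parcel − T_env = -32.98 − (-18.38) = -14.6°C

-14.6°C (parcel cooler than environment)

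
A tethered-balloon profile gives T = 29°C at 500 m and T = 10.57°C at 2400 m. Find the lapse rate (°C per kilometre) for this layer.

9.7°C/km

Γ = −ΔT/Δz = (29 − 10.57) / (2400 − 500) m
  = 18.43°C / 1.9 km = 9.7°C/km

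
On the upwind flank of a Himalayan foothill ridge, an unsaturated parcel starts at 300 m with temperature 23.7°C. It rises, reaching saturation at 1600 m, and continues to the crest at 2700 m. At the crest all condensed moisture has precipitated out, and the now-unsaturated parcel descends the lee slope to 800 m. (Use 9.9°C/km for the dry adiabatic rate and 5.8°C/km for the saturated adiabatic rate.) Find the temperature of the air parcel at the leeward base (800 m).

300–1600 m, dry: Δz = 1.3 km ⇒ ΔT = -12.87°C; T = 10.83°C
1600–2700 m, saturated: Δz = 1.1 km ⇒ ΔT = -6.38°C; T = 4.45°C
2700–800 m, dry descent: Δz = 1.9 km ⇒ ΔT = +18.81°C; T = 23.26°C

23.26°C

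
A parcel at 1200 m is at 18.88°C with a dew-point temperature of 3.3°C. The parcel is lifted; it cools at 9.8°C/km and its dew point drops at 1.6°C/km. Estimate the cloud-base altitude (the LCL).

3100 m

T and T_d converge at 9.8 − 1.6 = 8.2°C per km
Height above start = (18.88 − 3.3) / 8.2 = 1.9 km
LCL altitude = 1200 m + 1900 m = 3100 m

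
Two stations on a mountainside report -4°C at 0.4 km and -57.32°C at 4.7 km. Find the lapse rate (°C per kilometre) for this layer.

Γ = −ΔT/Δz = (-4 − (-57.32)) / (4700 − 400) m
  = 53.32°C / 4.3 km = 12.4°C/km

12.4°C/km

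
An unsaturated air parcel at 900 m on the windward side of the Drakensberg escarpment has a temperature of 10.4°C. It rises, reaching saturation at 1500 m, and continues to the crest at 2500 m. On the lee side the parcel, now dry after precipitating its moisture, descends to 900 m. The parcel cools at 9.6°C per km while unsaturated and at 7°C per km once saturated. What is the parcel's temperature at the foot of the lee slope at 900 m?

900–1500 m, dry: Δz = 0.6 km ⇒ ΔT = -5.76°C; T = 4.64°C
1500–2500 m, saturated: Δz = 1 km ⇒ ΔT = -7°C; T = -2.36°C
2500–900 m, dry descent: Δz = 1.6 km ⇒ ΔT = +15.36°C; T = 13°C

13°C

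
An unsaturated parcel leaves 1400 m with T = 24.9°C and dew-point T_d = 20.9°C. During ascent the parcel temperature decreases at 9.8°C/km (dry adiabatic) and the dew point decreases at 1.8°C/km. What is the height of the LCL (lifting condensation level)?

1900 m

T and T_d converge at 9.8 − 1.8 = 8°C per km
Height above start = (24.9 − 20.9) / 8 = 0.5 km
LCL altitude = 1400 m + 500 m = 1900 m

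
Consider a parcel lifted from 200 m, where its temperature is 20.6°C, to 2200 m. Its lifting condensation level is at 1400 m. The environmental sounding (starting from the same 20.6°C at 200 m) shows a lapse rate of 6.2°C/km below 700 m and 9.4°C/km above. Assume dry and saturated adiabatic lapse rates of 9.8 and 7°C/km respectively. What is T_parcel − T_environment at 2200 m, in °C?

-0.16°C (parcel cooler than environment)

Parcel:
  Dry to 1400 m: -9.8 × 1.2 km = -11.76°C, so T = 8.84°C.
  Saturated to 2200 m: -7 × 0.8 km = -5.6°C, so T = 3.24°C.
Environment:
  Environment, lower layer to 700 m: -6.2 × 0.5 km = -3.1°C, so T = 17.5°C.
  Environment, upper layer to 2200 m: -9.4 × 1.5 km = -14.1°C, so T = 3.4°C.
T_parcel − T_env = 3.24 − 3.4 = -0.16°C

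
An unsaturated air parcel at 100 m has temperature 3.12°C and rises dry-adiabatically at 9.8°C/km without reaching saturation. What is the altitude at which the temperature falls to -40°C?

Height above start = (3.12 − (-40)) / 9.8 = 4.4 km
Altitude = 100 m + 4400 m = 4500 m

4500 m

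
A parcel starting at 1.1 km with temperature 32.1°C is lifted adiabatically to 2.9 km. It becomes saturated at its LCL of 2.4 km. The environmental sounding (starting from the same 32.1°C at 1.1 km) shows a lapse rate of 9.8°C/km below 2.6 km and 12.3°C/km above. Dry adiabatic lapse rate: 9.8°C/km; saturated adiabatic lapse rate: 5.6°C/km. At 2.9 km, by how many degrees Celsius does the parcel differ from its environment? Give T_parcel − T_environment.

Parcel:
  1100 → 2400 m (dry, 9.8°C/km): ΔT = -9.8 × 1.3 = -12.74°C → T = 19.36°C
  2400 → 2900 m (saturated, 5.6°C/km): ΔT = -5.6 × 0.5 = -2.8°C → T = 16.56°C
Environment:
  1100 → 2600 m (environment, lower layer, 9.8°C/km): ΔT = -9.8 × 1.5 = -14.7°C → T = 17.4°C
  2600 → 2900 m (environment, upper layer, 12.3°C/km): ΔT = -12.3 × 0.3 = -3.69°C → T = 13.71°C
T_parcel − T_env = 16.56 − 13.71 = +2.85°C

+2.85°C (parcel warmer than environment)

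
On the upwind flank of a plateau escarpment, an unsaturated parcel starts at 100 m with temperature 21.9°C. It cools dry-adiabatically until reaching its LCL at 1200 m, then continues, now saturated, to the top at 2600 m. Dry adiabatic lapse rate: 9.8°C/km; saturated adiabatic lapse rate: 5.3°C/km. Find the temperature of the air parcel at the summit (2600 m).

3.7°C

100–1200 m, dry: Δz = 1.1 km ⇒ ΔT = -10.78°C; T = 11.12°C
1200–2600 m, saturated: Δz = 1.4 km ⇒ ΔT = -7.42°C; T = 3.7°C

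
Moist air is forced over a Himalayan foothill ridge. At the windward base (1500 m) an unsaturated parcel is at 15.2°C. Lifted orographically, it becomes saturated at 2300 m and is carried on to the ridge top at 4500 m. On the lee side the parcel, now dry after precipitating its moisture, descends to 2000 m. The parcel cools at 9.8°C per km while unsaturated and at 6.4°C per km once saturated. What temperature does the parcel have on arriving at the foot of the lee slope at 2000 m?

Dry to 2300 m: -9.8 × 0.8 km = -7.84°C, so T = 7.36°C.
Saturated to 4500 m: -6.4 × 2.2 km = -14.08°C, so T = -6.72°C.
Dry descent to 2000 m: +9.8 × 2.5 km = +24.5°C, so T = 17.78°C.

17.78°C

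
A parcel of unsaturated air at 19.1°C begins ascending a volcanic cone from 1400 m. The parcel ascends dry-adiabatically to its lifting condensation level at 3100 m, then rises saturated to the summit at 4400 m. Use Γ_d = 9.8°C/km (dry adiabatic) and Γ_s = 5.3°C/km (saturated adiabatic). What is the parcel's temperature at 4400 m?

-4.45°C

Dry to 3100 m: -9.8 × 1.7 km = -16.66°C, so T = 2.44°C.
Saturated to 4400 m: -5.3 × 1.3 km = -6.89°C, so T = -4.45°C.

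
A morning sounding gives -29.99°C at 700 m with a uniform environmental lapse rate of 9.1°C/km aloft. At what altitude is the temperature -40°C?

1800 m

Height above start = (-29.99 − (-40)) / 9.1 = 1.1 km
Altitude = 700 m + 1100 m = 1800 m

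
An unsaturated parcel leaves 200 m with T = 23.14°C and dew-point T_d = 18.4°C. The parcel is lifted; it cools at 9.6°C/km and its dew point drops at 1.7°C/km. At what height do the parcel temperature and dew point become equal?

800 m

T and T_d converge at 9.6 − 1.7 = 7.9°C per km
Height above start = (23.14 − 18.4) / 7.9 = 0.6 km
LCL altitude = 200 m + 600 m = 800 m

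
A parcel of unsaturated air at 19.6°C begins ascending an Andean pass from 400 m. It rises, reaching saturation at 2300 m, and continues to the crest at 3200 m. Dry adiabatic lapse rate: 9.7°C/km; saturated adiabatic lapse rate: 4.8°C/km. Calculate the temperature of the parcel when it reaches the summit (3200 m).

Dry to 2300 m: -9.7 × 1.9 km = -18.43°C, so T = 1.17°C.
Saturated to 3200 m: -4.8 × 0.9 km = -4.32°C, so T = -3.15°C.

-3.15°C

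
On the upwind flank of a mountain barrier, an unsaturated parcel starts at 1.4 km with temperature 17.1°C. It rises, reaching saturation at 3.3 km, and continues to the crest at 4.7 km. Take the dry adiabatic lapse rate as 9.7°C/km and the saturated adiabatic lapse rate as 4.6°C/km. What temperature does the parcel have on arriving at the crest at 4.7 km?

1400–3300 m, dry: Δz = 1.9 km ⇒ ΔT = -18.43°C; T = -1.33°C
3300–4700 m, saturated: Δz = 1.4 km ⇒ ΔT = -6.44°C; T = -7.77°C

-7.77°C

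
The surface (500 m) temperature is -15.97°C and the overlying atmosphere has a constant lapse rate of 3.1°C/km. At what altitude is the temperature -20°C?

1800 m

Height above start = (-15.97 − (-20)) / 3.1 = 1.3 km
Altitude = 500 m + 1300 m = 1800 m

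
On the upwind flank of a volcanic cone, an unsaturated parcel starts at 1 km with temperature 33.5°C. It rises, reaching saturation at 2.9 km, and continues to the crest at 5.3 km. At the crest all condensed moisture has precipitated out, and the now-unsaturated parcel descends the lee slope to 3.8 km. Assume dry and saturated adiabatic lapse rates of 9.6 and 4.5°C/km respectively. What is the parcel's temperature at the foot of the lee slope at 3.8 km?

18.86°C

Dry to 2900 m: -9.6 × 1.9 km = -18.24°C, so T = 15.26°C.
Saturated to 5300 m: -4.5 × 2.4 km = -10.8°C, so T = 4.46°C.
Dry descent to 3800 m: +9.6 × 1.5 km = +14.4°C, so T = 18.86°C.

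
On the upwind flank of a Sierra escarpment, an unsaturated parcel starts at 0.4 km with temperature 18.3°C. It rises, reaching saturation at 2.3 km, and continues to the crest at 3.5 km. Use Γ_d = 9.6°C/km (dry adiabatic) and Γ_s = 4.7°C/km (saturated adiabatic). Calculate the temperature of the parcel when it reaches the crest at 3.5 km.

From 400 m to 2300 m (dry): cools by 9.6 × 1.9 = 18.24°C, giving 0.06°C.
From 2300 m to 3500 m (saturated): cools by 4.7 × 1.2 = 5.64°C, giving -5.58°C.

-5.58°C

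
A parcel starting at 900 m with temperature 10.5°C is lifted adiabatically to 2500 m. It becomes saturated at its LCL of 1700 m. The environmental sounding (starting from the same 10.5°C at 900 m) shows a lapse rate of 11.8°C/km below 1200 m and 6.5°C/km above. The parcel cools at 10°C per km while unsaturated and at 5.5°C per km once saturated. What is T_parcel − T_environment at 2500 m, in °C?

Parcel:
  From 900 m to 1700 m (dry): cools by 10 × 0.8 = 8°C, giving 2.5°C.
  From 1700 m to 2500 m (saturated): cools by 5.5 × 0.8 = 4.4°C, giving -1.9°C.
Environment:
  From 900 m to 1200 m (environment, lower layer): cools by 11.8 × 0.3 = 3.54°C, giving 6.96°C.
  From 1200 m to 2500 m (environment, upper layer): cools by 6.5 × 1.3 = 8.45°C, giving -1.49°C.
T_parcel − T_env = -1.9 − (-1.49) = -0.41°C

-0.41°C (parcel cooler than environment)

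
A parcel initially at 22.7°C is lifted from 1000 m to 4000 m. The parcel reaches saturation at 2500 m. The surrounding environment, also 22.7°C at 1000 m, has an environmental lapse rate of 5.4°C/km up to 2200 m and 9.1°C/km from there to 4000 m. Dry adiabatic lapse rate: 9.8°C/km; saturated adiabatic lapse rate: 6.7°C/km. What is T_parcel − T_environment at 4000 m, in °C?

Parcel:
  Dry to 2500 m: -9.8 × 1.5 km = -14.7°C, so T = 8°C.
  Saturated to 4000 m: -6.7 × 1.5 km = -10.05°C, so T = -2.05°C.
Environment:
  Environment, lower layer to 2200 m: -5.4 × 1.2 km = -6.48°C, so T = 16.22°C.
  Environment, upper layer to 4000 m: -9.1 × 1.8 km = -16.38°C, so T = -0.16°C.
T_parcel − T_env = -2.05 − (-0.16) = -1.89°C

-1.89°C (parcel cooler than environment)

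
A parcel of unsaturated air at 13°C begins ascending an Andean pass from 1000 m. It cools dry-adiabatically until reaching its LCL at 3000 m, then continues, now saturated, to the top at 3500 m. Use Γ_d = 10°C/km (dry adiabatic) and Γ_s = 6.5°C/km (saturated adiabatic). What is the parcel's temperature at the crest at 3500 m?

-10.25°C

Dry to 3000 m: -10 × 2 km = -20°C, so T = -7°C.
Saturated to 3500 m: -6.5 × 0.5 km = -3.25°C, so T = -10.25°C.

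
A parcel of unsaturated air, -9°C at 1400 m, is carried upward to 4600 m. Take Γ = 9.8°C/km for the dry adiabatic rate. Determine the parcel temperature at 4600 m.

-40.36°C

1400–4600 m, dry adiabatic: Δz = 3.2 km ⇒ ΔT = -31.36°C; T = -40.36°C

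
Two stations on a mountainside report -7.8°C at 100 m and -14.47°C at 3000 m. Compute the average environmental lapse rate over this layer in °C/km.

2.3°C/km

Γ = −ΔT/Δz = (-7.8 − (-14.47)) / (3000 − 100) m
  = 6.67°C / 2.9 km = 2.3°C/km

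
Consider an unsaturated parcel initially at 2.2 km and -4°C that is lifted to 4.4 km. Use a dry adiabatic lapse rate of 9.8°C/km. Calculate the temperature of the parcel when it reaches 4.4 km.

Dry adiabatic to 4400 m: -9.8 × 2.2 km = -21.56°C, so T = -25.56°C.

-25.56°C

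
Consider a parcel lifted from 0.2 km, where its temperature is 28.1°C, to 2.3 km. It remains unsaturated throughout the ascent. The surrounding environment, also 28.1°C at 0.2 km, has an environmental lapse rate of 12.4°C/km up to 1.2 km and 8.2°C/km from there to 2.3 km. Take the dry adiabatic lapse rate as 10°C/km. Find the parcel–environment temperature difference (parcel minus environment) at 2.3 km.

Parcel:
  200 → 2300 m (dry, 10°C/km): ΔT = -10 × 2.1 = -21°C → T = 7.1°C
Environment:
  200 → 1200 m (environment, lower layer, 12.4°C/km): ΔT = -12.4 × 1 = -12.4°C → T = 15.7°C
  1200 → 2300 m (environment, upper layer, 8.2°C/km): ΔT = -8.2 × 1.1 = -9.02°C → T = 6.68°C
T_parcel − T_env = 7.1 − 6.68 = +0.42°C

+0.42°C (parcel warmer than environment)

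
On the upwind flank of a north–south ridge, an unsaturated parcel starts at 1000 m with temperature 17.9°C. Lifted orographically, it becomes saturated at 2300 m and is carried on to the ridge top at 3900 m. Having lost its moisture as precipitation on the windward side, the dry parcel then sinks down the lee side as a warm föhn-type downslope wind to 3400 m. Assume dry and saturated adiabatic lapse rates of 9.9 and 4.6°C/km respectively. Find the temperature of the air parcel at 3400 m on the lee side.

2.62°C

Dry to 2300 m: -9.9 × 1.3 km = -12.87°C, so T = 5.03°C.
Saturated to 3900 m: -4.6 × 1.6 km = -7.36°C, so T = -2.33°C.
Dry descent to 3400 m: +9.9 × 0.5 km = +4.95°C, so T = 2.62°C.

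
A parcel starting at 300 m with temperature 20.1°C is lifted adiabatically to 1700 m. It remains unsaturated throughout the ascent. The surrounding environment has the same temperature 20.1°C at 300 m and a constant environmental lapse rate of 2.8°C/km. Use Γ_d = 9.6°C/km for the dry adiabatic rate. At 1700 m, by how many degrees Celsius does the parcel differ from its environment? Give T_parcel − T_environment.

Parcel:
  From 300 m to 1700 m (dry): cools by 9.6 × 1.4 = 13.44°C, giving 6.66°C.
Environment:
  From 300 m to 1700 m (environment): cools by 2.8 × 1.4 = 3.92°C, giving 16.18°C.
T_parcel − T_env = 6.66 − 16.18 = -9.52°C

-9.52°C (parcel cooler than environment)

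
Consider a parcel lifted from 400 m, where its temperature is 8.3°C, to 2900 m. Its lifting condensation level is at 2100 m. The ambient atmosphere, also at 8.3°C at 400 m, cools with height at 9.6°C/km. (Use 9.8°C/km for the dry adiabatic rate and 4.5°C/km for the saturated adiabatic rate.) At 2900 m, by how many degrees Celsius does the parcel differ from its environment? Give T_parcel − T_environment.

Parcel:
  Dry to 2100 m: -9.8 × 1.7 km = -16.66°C, so T = -8.36°C.
  Saturated to 2900 m: -4.5 × 0.8 km = -3.6°C, so T = -11.96°C.
Environment:
  Environment to 2900 m: -9.6 × 2.5 km = -24°C, so T = -15.7°C.
T_parcel − T_env = -11.96 − (-15.7) = +3.74°C

+3.74°C (parcel warmer than environment)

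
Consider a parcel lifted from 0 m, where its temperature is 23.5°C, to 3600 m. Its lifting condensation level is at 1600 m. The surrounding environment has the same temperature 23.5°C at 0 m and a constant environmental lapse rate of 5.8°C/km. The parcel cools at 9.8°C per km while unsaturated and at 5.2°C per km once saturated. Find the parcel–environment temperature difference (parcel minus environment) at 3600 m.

Parcel:
  Dry to 1600 m: -9.8 × 1.6 km = -15.68°C, so T = 7.82°C.
  Saturated to 3600 m: -5.2 × 2 km = -10.4°C, so T = -2.58°C.
Environment:
  Environment to 3600 m: -5.8 × 3.6 km = -20.88°C, so T = 2.62°C.
T_parcel − T_env = -2.58 − 2.62 = -5.2°C

-5.2°C (parcel cooler than environment)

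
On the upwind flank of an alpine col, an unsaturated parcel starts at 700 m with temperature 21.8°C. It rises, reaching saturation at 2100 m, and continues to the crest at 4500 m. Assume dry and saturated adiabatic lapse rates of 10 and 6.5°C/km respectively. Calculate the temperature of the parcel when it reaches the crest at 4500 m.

-7.8°C

700 → 2100 m (dry, 10°C/km): ΔT = -10 × 1.4 = -14°C → T = 7.8°C
2100 → 4500 m (saturated, 6.5°C/km): ΔT = -6.5 × 2.4 = -15.6°C → T = -7.8°C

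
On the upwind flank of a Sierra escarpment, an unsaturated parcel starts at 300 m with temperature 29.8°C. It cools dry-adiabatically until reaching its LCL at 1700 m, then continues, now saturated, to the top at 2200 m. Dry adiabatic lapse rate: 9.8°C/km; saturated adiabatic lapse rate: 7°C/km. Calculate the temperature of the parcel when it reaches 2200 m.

12.58°C

300 → 1700 m (dry, 9.8°C/km): ΔT = -9.8 × 1.4 = -13.72°C → T = 16.08°C
1700 → 2200 m (saturated, 7°C/km): ΔT = -7 × 0.5 = -3.5°C → T = 12.58°C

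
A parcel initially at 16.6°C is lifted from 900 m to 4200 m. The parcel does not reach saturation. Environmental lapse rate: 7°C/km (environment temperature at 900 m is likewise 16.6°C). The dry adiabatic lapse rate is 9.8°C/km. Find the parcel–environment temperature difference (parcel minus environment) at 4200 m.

Parcel:
  900 → 4200 m (dry, 9.8°C/km): ΔT = -9.8 × 3.3 = -32.34°C → T = -15.74°C
Environment:
  900 → 4200 m (environment, 7°C/km): ΔT = -7 × 3.3 = -23.1°C → T = -6.5°C
T_parcel − T_env = -15.74 − (-6.5) = -9.24°C

-9.24°C (parcel cooler than environment)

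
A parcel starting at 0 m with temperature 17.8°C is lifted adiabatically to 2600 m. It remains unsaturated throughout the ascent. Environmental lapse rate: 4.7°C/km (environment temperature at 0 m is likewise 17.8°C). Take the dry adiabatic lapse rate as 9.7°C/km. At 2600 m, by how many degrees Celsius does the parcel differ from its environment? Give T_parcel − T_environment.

Parcel:
  0 → 2600 m (dry, 9.7°C/km): ΔT = -9.7 × 2.6 = -25.22°C → T = -7.42°C
Environment:
  0 → 2600 m (environment, 4.7°C/km): ΔT = -4.7 × 2.6 = -12.22°C → T = 5.58°C
T_parcel − T_env = -7.42 − 5.58 = -13°C

-13°C (parcel cooler than environment)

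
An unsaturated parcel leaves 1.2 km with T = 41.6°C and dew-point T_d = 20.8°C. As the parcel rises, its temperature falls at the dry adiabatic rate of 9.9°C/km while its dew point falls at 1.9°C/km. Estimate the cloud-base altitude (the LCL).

3.8 km

T and T_d converge at 9.9 − 1.9 = 8°C per km
Height above start = (41.6 − 20.8) / 8 = 2.6 km
LCL altitude = 1200 m + 2600 m = 3800 m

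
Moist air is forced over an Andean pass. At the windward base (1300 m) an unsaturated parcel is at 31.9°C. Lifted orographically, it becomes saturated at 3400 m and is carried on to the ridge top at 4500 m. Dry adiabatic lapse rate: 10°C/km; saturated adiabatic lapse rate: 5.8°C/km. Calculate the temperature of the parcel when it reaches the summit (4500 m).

1300 → 3400 m (dry, 10°C/km): ΔT = -10 × 2.1 = -21°C → T = 10.9°C
3400 → 4500 m (saturated, 5.8°C/km): ΔT = -5.8 × 1.1 = -6.38°C → T = 4.52°C

4.52°C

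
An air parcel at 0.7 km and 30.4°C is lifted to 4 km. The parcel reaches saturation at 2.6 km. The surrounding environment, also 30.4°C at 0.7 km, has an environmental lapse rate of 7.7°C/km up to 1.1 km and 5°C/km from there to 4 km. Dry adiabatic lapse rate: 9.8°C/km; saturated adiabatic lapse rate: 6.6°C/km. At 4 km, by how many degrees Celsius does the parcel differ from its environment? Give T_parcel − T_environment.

-10.28°C (parcel cooler than environment)

Parcel:
  From 700 m to 2600 m (dry): cools by 9.8 × 1.9 = 18.62°C, giving 11.78°C.
  From 2600 m to 4000 m (saturated): cools by 6.6 × 1.4 = 9.24°C, giving 2.54°C.
Environment:
  From 700 m to 1100 m (environment, lower layer): cools by 7.7 × 0.4 = 3.08°C, giving 27.32°C.
  From 1100 m to 4000 m (environment, upper layer): cools by 5 × 2.9 = 14.5°C, giving 12.82°C.
T_parcel − T_env = 2.54 − 12.82 = -10.28°C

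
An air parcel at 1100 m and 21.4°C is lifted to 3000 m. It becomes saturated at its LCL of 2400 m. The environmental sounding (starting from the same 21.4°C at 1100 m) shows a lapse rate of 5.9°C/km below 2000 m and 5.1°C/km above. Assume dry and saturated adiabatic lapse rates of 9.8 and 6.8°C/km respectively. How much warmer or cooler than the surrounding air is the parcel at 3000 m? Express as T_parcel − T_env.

-6.41°C (parcel cooler than environment)

Parcel:
  From 1100 m to 2400 m (dry): cools by 9.8 × 1.3 = 12.74°C, giving 8.66°C.
  From 2400 m to 3000 m (saturated): cools by 6.8 × 0.6 = 4.08°C, giving 4.58°C.
Environment:
  From 1100 m to 2000 m (environment, lower layer): cools by 5.9 × 0.9 = 5.31°C, giving 16.09°C.
  From 2000 m to 3000 m (environment, upper layer): cools by 5.1 × 1 = 5.1°C, giving 10.99°C.
T_parcel − T_env = 4.58 − 10.99 = -6.41°C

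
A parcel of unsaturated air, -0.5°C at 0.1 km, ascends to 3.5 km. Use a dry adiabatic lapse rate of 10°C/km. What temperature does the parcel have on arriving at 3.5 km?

-34.5°C

100–3500 m, dry adiabatic: Δz = 3.4 km ⇒ ΔT = -34°C; T = -34.5°C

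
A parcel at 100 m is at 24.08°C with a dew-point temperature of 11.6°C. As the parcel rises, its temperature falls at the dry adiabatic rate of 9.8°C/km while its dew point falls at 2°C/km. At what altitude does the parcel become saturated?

T and T_d converge at 9.8 − 2 = 7.8°C per km
Height above start = (24.08 − 11.6) / 7.8 = 1.6 km
LCL altitude = 100 m + 1600 m = 1700 m

1700 m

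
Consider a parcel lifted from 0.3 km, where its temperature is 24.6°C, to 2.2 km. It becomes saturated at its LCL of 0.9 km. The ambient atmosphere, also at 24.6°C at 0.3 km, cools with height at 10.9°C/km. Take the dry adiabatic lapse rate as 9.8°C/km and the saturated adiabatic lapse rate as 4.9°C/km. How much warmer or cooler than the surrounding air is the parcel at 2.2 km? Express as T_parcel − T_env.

Parcel:
  Dry to 900 m: -9.8 × 0.6 km = -5.88°C, so T = 18.72°C.
  Saturated to 2200 m: -4.9 × 1.3 km = -6.37°C, so T = 12.35°C.
Environment:
  Environment to 2200 m: -10.9 × 1.9 km = -20.71°C, so T = 3.89°C.
T_parcel − T_env = 12.35 − 3.89 = +8.46°C

+8.46°C (parcel warmer than environment)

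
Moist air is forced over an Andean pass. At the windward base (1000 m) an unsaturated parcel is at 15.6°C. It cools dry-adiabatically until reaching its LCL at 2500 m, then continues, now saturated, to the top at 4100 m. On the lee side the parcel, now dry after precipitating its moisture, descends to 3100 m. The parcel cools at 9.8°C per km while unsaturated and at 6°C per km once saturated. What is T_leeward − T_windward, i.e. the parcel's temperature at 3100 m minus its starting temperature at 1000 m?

Dry to 2500 m: -9.8 × 1.5 km = -14.7°C, so T = 0.9°C.
Saturated to 4100 m: -6 × 1.6 km = -9.6°C, so T = -8.7°C.
Dry descent to 3100 m: +9.8 × 1 km = +9.8°C, so T = 1.1°C.
Net change vs windward start: 1.1 − 15.6 = -14.5°C

-14.5°C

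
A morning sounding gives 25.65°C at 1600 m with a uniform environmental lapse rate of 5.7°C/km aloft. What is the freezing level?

6100 m

Height above start = (25.65 − 0) / 5.7 = 4.5 km
Altitude = 1600 m + 4500 m = 6100 m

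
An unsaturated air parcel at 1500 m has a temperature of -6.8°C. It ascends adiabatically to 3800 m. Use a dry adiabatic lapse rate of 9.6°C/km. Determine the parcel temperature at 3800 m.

-28.88°C

Dry adiabatic to 3800 m: -9.6 × 2.3 km = -22.08°C, so T = -28.88°C.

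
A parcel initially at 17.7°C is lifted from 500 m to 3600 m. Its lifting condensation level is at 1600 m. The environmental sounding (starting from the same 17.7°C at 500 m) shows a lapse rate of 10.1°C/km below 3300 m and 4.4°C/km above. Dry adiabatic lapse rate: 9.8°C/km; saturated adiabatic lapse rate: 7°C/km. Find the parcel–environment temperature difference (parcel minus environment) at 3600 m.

Parcel:
  Dry to 1600 m: -9.8 × 1.1 km = -10.78°C, so T = 6.92°C.
  Saturated to 3600 m: -7 × 2 km = -14°C, so T = -7.08°C.
Environment:
  Environment, lower layer to 3300 m: -10.1 × 2.8 km = -28.28°C, so T = -10.58°C.
  Environment, upper layer to 3600 m: -4.4 × 0.3 km = -1.32°C, so T = -11.9°C.
T_parcel − T_env = -7.08 − (-11.9) = +4.82°C

+4.82°C (parcel warmer than environment)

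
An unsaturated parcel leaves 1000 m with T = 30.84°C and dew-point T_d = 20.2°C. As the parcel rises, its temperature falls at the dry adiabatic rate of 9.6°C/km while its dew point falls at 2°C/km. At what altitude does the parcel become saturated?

T and T_d converge at 9.6 − 2 = 7.6°C per km
Height above start = (30.84 − 20.2) / 7.6 = 1.4 km
LCL altitude = 1000 m + 1400 m = 2400 m

2400 m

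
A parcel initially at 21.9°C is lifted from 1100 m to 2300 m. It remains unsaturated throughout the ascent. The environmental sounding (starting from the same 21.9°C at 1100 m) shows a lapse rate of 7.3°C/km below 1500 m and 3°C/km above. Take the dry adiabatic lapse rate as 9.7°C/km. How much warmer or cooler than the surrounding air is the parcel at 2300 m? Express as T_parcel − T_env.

Parcel:
  Dry to 2300 m: -9.7 × 1.2 km = -11.64°C, so T = 10.26°C.
Environment:
  Environment, lower layer to 1500 m: -7.3 × 0.4 km = -2.92°C, so T = 18.98°C.
  Environment, upper layer to 2300 m: -3 × 0.8 km = -2.4°C, so T = 16.58°C.
T_parcel − T_env = 10.26 − 16.58 = -6.32°C

-6.32°C (parcel cooler than environment)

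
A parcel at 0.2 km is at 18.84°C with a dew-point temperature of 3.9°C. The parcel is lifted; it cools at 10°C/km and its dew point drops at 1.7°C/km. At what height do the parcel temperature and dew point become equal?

2 km

T and T_d converge at 10 − 1.7 = 8.3°C per km
Height above start = (18.84 − 3.9) / 8.3 = 1.8 km
LCL altitude = 200 m + 1800 m = 2000 m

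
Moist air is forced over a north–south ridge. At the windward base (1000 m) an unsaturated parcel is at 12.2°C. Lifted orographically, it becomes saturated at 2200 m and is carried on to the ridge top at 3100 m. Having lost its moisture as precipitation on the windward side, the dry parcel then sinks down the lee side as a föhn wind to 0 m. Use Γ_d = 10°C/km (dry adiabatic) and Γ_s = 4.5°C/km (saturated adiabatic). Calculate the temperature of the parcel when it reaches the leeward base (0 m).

1000 → 2200 m (dry, 10°C/km): ΔT = -10 × 1.2 = -12°C → T = 0.2°C
2200 → 3100 m (saturated, 4.5°C/km): ΔT = -4.5 × 0.9 = -4.05°C → T = -3.85°C
3100 → 0 m (dry descent, 10°C/km): ΔT = +10 × 3.1 = +31°C → T = 27.15°C

27.15°C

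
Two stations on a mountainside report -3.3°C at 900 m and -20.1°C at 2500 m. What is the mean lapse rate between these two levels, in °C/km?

Γ = −ΔT/Δz = (-3.3 − (-20.1)) / (2500 − 900) m
  = 16.8°C / 1.6 km = 10.5°C/km

10.5°C/km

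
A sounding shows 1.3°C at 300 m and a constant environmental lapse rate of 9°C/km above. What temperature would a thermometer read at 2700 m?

-20.3°C

Environmental to 2700 m: -9 × 2.4 km = -21.6°C, so T = -20.3°C.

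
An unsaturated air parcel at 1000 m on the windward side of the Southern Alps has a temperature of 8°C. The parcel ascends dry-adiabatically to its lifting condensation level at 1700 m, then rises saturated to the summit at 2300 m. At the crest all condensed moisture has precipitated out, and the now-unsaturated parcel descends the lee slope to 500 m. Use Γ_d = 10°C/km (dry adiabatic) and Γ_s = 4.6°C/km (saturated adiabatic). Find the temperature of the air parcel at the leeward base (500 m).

16.24°C

1000–1700 m, dry: Δz = 0.7 km ⇒ ΔT = -7°C; T = 1°C
1700–2300 m, saturated: Δz = 0.6 km ⇒ ΔT = -2.76°C; T = -1.76°C
2300–500 m, dry descent: Δz = 1.8 km ⇒ ΔT = +18°C; T = 16.24°C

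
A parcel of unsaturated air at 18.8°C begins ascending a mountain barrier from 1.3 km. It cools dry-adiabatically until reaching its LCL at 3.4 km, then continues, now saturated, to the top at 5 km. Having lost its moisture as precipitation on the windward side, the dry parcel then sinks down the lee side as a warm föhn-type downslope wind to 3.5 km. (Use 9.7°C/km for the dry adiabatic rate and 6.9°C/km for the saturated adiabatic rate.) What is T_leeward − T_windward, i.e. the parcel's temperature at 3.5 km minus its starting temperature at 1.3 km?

1300–3400 m, dry: Δz = 2.1 km ⇒ ΔT = -20.37°C; T = -1.57°C
3400–5000 m, saturated: Δz = 1.6 km ⇒ ΔT = -11.04°C; T = -12.61°C
5000–3500 m, dry descent: Δz = 1.5 km ⇒ ΔT = +14.55°C; T = 1.94°C
Net change vs windward start: 1.94 − 18.8 = -16.86°C

-16.86°C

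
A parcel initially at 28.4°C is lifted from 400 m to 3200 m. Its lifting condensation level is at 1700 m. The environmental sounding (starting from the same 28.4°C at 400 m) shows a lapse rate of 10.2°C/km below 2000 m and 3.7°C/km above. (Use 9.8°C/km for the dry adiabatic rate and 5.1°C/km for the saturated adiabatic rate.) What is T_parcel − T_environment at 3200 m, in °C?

Parcel:
  Dry to 1700 m: -9.8 × 1.3 km = -12.74°C, so T = 15.66°C.
  Saturated to 3200 m: -5.1 × 1.5 km = -7.65°C, so T = 8.01°C.
Environment:
  Environment, lower layer to 2000 m: -10.2 × 1.6 km = -16.32°C, so T = 12.08°C.
  Environment, upper layer to 3200 m: -3.7 × 1.2 km = -4.44°C, so T = 7.64°C.
T_parcel − T_env = 8.01 − 7.64 = +0.37°C

+0.37°C (parcel warmer than environment)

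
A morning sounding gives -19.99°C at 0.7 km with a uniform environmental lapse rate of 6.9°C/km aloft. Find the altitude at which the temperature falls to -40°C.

3.6 km

Height above start = (-19.99 − (-40)) / 6.9 = 2.9 km
Altitude = 700 m + 2900 m = 3600 m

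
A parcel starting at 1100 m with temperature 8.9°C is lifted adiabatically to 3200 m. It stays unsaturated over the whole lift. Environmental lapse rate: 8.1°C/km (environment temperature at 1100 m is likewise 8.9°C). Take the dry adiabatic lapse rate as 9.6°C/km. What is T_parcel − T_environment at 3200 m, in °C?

Parcel:
  1100–3200 m, dry: Δz = 2.1 km ⇒ ΔT = -20.16°C; T = -11.26°C
Environment:
  1100–3200 m, environment: Δz = 2.1 km ⇒ ΔT = -17.01°C; T = -8.11°C
T_parcel − T_env = -11.26 − (-8.11) = -3.15°C

-3.15°C (parcel cooler than environment)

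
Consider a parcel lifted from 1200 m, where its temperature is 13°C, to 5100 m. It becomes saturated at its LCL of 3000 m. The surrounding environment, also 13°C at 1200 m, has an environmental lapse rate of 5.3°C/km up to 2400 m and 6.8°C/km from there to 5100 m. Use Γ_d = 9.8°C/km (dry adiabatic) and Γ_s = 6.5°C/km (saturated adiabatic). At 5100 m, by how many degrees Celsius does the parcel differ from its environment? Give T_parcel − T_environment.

Parcel:
  1200 → 3000 m (dry, 9.8°C/km): ΔT = -9.8 × 1.8 = -17.64°C → T = -4.64°C
  3000 → 5100 m (saturated, 6.5°C/km): ΔT = -6.5 × 2.1 = -13.65°C → T = -18.29°C
Environment:
  1200 → 2400 m (environment, lower layer, 5.3°C/km): ΔT = -5.3 × 1.2 = -6.36°C → T = 6.64°C
  2400 → 5100 m (environment, upper layer, 6.8°C/km): ΔT = -6.8 × 2.7 = -18.36°C → T = -11.72°C
T_parcel − T_env = -18.29 − (-11.72) = -6.57°C

-6.57°C (parcel cooler than environment)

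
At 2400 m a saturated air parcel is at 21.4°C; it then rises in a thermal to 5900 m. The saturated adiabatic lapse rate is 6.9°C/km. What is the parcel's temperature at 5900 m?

-2.75°C

2400–5900 m, saturated adiabatic: Δz = 3.5 km ⇒ ΔT = -24.15°C; T = -2.75°C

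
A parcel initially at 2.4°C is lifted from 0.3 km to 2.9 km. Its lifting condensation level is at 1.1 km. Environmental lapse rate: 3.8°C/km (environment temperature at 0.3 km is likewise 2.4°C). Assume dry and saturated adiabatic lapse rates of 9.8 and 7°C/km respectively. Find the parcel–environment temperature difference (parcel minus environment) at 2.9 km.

-10.56°C (parcel cooler than environment)

Parcel:
  Dry to 1100 m: -9.8 × 0.8 km = -7.84°C, so T = -5.44°C.
  Saturated to 2900 m: -7 × 1.8 km = -12.6°C, so T = -18.04°C.
Environment:
  Environment to 2900 m: -3.8 × 2.6 km = -9.88°C, so T = -7.48°C.
T_parcel − T_env = -18.04 − (-7.48) = -10.56°C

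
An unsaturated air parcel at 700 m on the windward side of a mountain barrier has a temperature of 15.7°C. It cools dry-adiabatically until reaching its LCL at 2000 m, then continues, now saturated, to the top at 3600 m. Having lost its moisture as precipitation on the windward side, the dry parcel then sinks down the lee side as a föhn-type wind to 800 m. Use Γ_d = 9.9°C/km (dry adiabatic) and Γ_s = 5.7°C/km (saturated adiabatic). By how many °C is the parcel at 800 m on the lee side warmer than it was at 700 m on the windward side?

+5.73°C

Dry to 2000 m: -9.9 × 1.3 km = -12.87°C, so T = 2.83°C.
Saturated to 3600 m: -5.7 × 1.6 km = -9.12°C, so T = -6.29°C.
Dry descent to 800 m: +9.9 × 2.8 km = +27.72°C, so T = 21.43°C.
Net change vs windward start: 21.43 − 15.7 = +5.73°C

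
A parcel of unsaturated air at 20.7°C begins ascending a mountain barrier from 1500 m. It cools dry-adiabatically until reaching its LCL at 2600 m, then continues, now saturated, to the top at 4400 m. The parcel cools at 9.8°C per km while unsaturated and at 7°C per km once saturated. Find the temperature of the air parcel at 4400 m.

From 1500 m to 2600 m (dry): cools by 9.8 × 1.1 = 10.78°C, giving 9.92°C.
From 2600 m to 4400 m (saturated): cools by 7 × 1.8 = 12.6°C, giving -2.68°C.

-2.68°C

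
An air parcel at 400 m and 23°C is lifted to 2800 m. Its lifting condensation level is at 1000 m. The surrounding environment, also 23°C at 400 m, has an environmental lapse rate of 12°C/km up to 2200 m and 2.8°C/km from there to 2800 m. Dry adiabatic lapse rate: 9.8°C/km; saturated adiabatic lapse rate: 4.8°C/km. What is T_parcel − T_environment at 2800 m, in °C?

+8.76°C (parcel warmer than environment)

Parcel:
  400–1000 m, dry: Δz = 0.6 km ⇒ ΔT = -5.88°C; T = 17.12°C
  1000–2800 m, saturated: Δz = 1.8 km ⇒ ΔT = -8.64°C; T = 8.48°C
Environment:
  400–2200 m, environment, lower layer: Δz = 1.8 km ⇒ ΔT = -21.6°C; T = 1.4°C
  2200–2800 m, environment, upper layer: Δz = 0.6 km ⇒ ΔT = -1.68°C; T = -0.28°C
T_parcel − T_env = 8.48 − (-0.28) = +8.76°C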